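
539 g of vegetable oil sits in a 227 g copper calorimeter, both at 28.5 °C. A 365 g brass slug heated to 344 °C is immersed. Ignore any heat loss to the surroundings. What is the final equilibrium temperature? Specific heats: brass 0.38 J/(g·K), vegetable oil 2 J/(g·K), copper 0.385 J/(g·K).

Conservation of energy gives ΣQ = 0:
365*0.38*(T − 344) + 539*2*(T − 28.5) + 227*0.385*(T − 28.5) = 0
138.7(T − 344) + 1078(T − 28.5) + 87.39(T − 28.5) = 0
(138.7 + 1078 + 87.39) T = 138.7*344 + 1078*28.5 + 87.39*28.5
T = 80927/1304.1 ≈ 62.06 °C

T_f ≈ 62.1 °C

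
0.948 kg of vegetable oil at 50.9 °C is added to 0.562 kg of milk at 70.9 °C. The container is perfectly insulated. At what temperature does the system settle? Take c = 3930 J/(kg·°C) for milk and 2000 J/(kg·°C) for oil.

Set heat shed by the hot body equal to heat absorbed by the cold body:
0.562·3930·(70.9 − T) = 0.948·2000·(T − 50.9)
2208.7(70.9 − T) = 1896(T − 50.9)
4104.7 T = 253100  ⇒  T ≈ 61.66 °C

T_f ≈ 61.7 °C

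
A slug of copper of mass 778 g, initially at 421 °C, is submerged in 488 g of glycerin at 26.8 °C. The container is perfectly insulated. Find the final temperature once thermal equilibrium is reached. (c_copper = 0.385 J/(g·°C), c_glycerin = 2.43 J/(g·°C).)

T_f ≈ 106.3 °C

T_f = Σ m_i c_i T_i / Σ m_i c_i:
T_f = (299.53×421 + 1185.8×26.8) / (299.53 + 1185.8)
    = 157883 / 1485.4 ≈ 106.29 °C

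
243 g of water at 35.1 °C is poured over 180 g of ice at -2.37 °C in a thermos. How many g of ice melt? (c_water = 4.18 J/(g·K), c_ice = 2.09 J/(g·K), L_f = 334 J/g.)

Water can give up m c ΔT = 243×4.18×35.1 = 35652 J before reaching 0 °C.
Of that, 180×2.09×2.37 = 891.59 J goes to bring the ice to 0 °C, leaving 34761 J.
To melt every bit of ice: 180×334 = 60120 J.
That's not enough to melt it all — equilibrium is at 0 °C with ice remaining.
m_melted×334 = 34761  ⇒  m_melted ≈ 104.1 g.

m_melted ≈ 104 g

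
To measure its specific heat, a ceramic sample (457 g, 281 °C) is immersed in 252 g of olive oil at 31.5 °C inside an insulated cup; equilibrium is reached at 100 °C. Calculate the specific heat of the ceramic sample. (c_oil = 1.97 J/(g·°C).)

c ≈ 0.411 J/(g·°C)

Setting the total heat transfer to zero:
457·c·(100 − 281) + 252·1.97·(100 − 31.5) = 0
-82717 c = -34006
c = -34006/-82717 ≈ 0.4111 J/(g·°C)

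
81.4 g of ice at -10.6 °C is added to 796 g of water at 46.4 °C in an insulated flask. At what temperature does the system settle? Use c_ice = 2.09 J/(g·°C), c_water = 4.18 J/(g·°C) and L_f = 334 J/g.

T_f ≈ 34.2 °C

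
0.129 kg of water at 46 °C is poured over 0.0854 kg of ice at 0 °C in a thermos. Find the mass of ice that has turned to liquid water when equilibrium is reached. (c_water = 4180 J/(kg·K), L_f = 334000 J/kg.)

Cooling the water to 0 °C releases 0.129×4180×46 = 24804 J.
Fully melting the ice requires m_ice L_f = 0.0854×334000 = 28524 J.
Since 24804 < 28524 J, not all the ice melts; equilibrium is at 0 °C.
m_melt = 24804 / L_f = 0.07426 kg.

m_melted ≈ 0.0743 kg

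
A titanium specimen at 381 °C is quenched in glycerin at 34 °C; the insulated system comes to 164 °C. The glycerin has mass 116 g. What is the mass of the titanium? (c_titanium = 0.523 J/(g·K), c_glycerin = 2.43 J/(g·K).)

Conservation of energy gives ΣQ = 0:
m×0.523×(164 − 381) + 116×2.43×(164 − 34) = 0
-113.49 m = -36644
m = -36644/-113.49 ≈ 322.9 g

m ≈ 323 g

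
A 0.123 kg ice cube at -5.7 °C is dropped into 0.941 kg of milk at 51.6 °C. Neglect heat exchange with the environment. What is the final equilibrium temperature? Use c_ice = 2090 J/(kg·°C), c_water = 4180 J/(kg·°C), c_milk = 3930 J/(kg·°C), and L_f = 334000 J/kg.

Energy conservation, ΣQ = 0:
warm ice to 0 °C: 0.123×2090×(0 − (-5.7)) = 1465.3; latent heat to melt: 0.123×334000 = 41082; meltwater 0→T: 0.123×4180×T = 514.14 T; milk: 3698.1(T − 51.6)
4212.3 T = 190824 − 42547 = 148276
T ≈ 35.20 °C. Since T > 0 °C, the all-ice-melts assumption holds.

T_f ≈ 35.2 °C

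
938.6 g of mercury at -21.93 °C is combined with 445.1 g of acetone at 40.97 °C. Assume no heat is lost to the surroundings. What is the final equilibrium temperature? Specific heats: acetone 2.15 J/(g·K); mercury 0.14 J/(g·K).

Heat gained plus heat lost sum to zero:
445.1*2.15*(T − 40.97) + 938.6*0.14*(T − (-21.93)) = 0
1088.4 T = 36325
T = 36325/1088.4 ≈ 33.38 °C

T_f ≈ 33.4 °C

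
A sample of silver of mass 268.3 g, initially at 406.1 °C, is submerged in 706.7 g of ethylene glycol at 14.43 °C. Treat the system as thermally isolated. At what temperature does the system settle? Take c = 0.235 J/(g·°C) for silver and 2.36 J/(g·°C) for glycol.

T_f ≈ 28.7 °C

Net heat exchanged in the isolated system is zero:
268.3×0.235×(T − 406.1) + 706.7×2.36×(T − 14.43) = 0
63.05(T − 406.1) + 1667.8(T − 14.43) = 0
1730.9 T = 49671
T = 49671/1730.9 ≈ 28.70 °C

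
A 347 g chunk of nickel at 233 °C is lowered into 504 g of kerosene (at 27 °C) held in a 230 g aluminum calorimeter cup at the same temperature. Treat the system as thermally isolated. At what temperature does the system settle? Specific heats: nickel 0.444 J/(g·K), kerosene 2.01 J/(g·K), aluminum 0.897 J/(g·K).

T_f ≈ 50.1 °C

Let T be the final temperature. ΣQ_i = 0:
347×0.444×(T − 233) + 504×2.01×(T − 27) + 230×0.897×(T − 27) = 0
154.07(T − 233) + 1013(T − 27) + 206.31(T − 27) = 0
1373.4 T = 68820
T = 68820 / 1373.4 = 50.1 °C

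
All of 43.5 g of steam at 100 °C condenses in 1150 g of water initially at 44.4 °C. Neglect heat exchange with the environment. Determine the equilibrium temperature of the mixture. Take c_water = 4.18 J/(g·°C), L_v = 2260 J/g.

T_f ≈ 66.1 °C

Taking heat into each body as positive, Σ m c ΔT = 0:
latent heat released on condensation: 43.5×2260 = 98310
  condensate cools 100→T: 43.5×4.18×(T − 100) = 181.83(T − 100)
  water warms: 1150×4.18×(T − 44.4) = 4807(T − 44.4)
4988.8 T = 98310 + 18183 + 213431 = 329924
T ≈ 66.13 °C (< 100 °C, so full condensation is consistent).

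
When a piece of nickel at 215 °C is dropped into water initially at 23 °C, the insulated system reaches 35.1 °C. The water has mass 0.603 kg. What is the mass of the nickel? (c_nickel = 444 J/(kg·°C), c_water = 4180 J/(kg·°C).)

m ≈ 0.382 kg

Setting the total heat transfer to zero:
m×444×(35.1 − 215) + 0.603×4180×(35.1 − 23) = 0
-79876 m = -30499
m = -30499/-79876 ≈ 0.3818 kg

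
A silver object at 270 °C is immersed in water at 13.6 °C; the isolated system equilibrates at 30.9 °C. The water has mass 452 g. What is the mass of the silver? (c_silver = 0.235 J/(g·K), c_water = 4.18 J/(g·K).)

m ≈ 582 g

Net heat exchanged in the isolated system is zero:
m×0.235×(30.9 − 270) + 452×4.18×(30.9 − 13.6) = 0
-56.19 m = -32686
m = -32686/-56.19 ≈ 581.7 g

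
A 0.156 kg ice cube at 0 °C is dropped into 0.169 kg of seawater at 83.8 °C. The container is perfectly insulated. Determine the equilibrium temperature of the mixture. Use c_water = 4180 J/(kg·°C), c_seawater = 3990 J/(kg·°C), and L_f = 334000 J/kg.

Net heat exchanged in the isolated system is zero:
fusion: m_ice L_f = 0.156×334000 = 52104
  warm the meltwater: 652.08 T
  seawater cools: 0.169×3990×(T − 83.8) = 674.31(T − 83.8)
1326.4 T = 56507 − 52104 = 4403.2
T ≈ 3.32 °C (positive, so assuming full melt was valid).

T_f ≈ 3.3 °C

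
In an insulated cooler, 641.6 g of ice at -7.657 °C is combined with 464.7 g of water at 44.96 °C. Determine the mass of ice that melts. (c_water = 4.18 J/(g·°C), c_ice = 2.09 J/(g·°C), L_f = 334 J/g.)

m_melted ≈ 231 g

Cooling the water to 0 °C releases 464.7·4.18·44.96 = 87332 J.
Warming the ice to 0 °C takes 641.6·2.09·7.657 = 10268 J, leaving 77065 J for melting.
To melt every bit of ice: 641.6·334 = 214294 J.
77065 J < 214294 J, so only part of the ice melts and the system sits at 0 °C.
Mass melted = 77065/334 ≈ 230.7 g.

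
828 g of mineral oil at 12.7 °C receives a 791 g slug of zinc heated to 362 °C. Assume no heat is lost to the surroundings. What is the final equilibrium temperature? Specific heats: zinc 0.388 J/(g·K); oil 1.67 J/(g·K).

T_f ≈ 76.1 °C

Energy conservation, ΣQ = 0:
791·0.388·(T − 362) + 828·1.67·(T − 12.7) = 0
(306.91 + 1382.8) T = 306.91·362 + 1382.8·12.7
T ≈ 76.15 °C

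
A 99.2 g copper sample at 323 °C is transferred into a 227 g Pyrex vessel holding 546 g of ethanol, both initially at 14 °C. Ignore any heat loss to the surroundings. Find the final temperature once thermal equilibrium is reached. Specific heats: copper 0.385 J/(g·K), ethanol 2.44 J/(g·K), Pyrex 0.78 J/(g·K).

T_f ≈ 21.6 °C

Energy conservation, ΣQ = 0:
99.2·0.385·(T − 323) + 546·2.44·(T − 14) + 227·0.78·(T − 14) = 0
1547.5 T = 33466
T = 33466/1547.5 ≈ 21.63 °C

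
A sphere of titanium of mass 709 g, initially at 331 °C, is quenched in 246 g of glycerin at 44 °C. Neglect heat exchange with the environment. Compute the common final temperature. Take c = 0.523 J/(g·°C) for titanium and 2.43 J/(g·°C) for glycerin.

T_f ≈ 153.9 °C

Net heat exchanged in the isolated system is zero:
709·0.523·(T − 331) + 246·2.43·(T − 44) = 0
370.81(T − 331) + 597.78(T − 44) = 0
(370.81 + 597.78) T = 370.81·331 + 597.78·44
T = 149039/968.59 ≈ 153.87 °C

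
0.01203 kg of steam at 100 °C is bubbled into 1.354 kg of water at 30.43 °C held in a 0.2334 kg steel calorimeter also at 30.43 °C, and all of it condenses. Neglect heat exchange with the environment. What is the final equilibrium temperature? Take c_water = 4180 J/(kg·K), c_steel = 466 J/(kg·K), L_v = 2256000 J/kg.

T_f ≈ 35.7 °C

Setting the total heat transfer to zero:
condense steam: −0.01203·2256000 = −27140
  condensed water 100 °C→T: 50.29(T − 100)
  original water: 5659.7(T − 30.43)
  steel cup: 0.2334·466·(T − 30.43) = 108.76(T − 30.43)
5818.8 T = 27140 + 5028.5 + 175535 = 207703
T ≈ 35.70 °C — below 100 °C, confirming all the steam condensed.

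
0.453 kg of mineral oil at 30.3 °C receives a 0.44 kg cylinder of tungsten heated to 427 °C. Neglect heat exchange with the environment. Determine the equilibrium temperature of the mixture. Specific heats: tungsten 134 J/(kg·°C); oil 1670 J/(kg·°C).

T_f ≈ 59.0 °C

Conservation of energy gives ΣQ = 0:
0.44·134·(T − 427) + 0.453·1670·(T − 30.3) = 0
(58.96 + 756.51) T = 58.96·427 + 756.51·30.3
T = 48098 / 815.47 = 59 °C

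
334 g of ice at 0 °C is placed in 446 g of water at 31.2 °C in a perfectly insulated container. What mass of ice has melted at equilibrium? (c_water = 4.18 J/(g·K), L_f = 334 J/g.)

m_melted ≈ 174 g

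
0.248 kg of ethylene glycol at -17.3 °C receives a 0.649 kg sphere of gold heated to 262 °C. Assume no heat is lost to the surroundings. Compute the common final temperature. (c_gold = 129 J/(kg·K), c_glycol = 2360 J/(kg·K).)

T_f is the heat-capacity-weighted average of the initial temperatures:
T_f = (83.72*262 + 585.28*(-17.3)) / (83.72 + 585.28)
    = 11810 / 669 ≈ 17.65 °C

T_f ≈ 17.7 °C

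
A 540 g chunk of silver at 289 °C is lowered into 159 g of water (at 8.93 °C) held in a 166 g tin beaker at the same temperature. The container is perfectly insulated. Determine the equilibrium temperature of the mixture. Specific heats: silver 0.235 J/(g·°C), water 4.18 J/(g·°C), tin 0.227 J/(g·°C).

T_f = Σ m_i c_i T_i / Σ m_i c_i:
T_f = (126.9×289 + 664.62×8.93 + 37.68×8.93) / (126.9 + 664.62 + 37.68)
    = 42946 / 829.2 ≈ 51.79 °C

T_f ≈ 51.8 °C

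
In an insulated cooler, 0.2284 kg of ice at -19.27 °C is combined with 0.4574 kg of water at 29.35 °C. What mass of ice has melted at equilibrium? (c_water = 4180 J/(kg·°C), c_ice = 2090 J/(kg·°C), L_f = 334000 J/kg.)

m_melted ≈ 0.14 kg

Heat available from the water dropping to 0 °C: 0.4574·4180·29.35 = 56115 J.
Warming the ice to 0 °C takes 0.2284·2090·19.27 = 9198.7 J, leaving 46917 J for melting.
To melt every bit of ice: 0.2284·334000 = 76286 J.
Since 46917 < 76286 J, not all the ice melts; equilibrium is at 0 °C.
Mass melted = 46917/334000 ≈ 0.1405 kg.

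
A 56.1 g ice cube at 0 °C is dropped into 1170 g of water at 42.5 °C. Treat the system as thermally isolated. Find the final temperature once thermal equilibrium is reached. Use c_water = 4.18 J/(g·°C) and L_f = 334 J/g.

T_f ≈ 36.9 °C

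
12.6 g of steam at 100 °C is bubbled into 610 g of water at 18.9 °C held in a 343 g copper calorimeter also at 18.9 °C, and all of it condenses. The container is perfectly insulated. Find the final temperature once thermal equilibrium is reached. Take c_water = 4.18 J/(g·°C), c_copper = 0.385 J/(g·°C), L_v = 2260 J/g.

T_f ≈ 30.9 °C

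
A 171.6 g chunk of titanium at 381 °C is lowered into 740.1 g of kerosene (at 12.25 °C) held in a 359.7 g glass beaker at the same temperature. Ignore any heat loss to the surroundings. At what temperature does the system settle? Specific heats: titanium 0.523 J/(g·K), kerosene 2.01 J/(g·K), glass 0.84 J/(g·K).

T_f ≈ 29.9 °C

Heat gained plus heat lost sum to zero:
171.6*0.523*(T − 381) + 740.1*2.01*(T − 12.25) + 359.7*0.84*(T − 12.25) = 0
89.75(T − 381) + 1487.6(T − 12.25) + 302.15(T − 12.25) = 0
1879.5 T = 56118
T = 56118 / 1879.5 = 29.9 °C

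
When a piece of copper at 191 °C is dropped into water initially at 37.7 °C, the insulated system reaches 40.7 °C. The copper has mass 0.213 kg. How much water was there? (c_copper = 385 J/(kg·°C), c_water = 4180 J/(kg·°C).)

m ≈ 0.983 kg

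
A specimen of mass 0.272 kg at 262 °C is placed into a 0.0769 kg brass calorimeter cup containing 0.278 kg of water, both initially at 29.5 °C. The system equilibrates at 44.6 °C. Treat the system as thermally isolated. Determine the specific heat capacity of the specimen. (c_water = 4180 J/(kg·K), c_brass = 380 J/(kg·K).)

Heat gained plus heat lost sum to zero:
0.272·c·(44.6 − 262) + 0.278·4180·(44.6 − 29.5) + 0.0769·380·(44.6 − 29.5) = 0
-59.13 c = -17988
c = -17988/-59.13 ≈ 304.2 J/(kg·K)

c ≈ 304 J/(kg·K)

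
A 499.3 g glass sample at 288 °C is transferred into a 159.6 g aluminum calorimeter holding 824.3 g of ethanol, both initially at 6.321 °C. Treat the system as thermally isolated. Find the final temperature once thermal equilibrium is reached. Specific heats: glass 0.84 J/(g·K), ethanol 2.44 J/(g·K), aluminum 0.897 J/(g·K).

Let T be the final temperature. ΣQ_i = 0:
499.3×0.84×(T − 288) + 824.3×2.44×(T − 6.321) + 159.6×0.897×(T − 6.321) = 0
419.41(T − 288) + 2011.3(T − 6.321) + 143.16(T − 6.321) = 0
2573.9 T = 134409
T ≈ 52.22 °C

T_f ≈ 52.2 °C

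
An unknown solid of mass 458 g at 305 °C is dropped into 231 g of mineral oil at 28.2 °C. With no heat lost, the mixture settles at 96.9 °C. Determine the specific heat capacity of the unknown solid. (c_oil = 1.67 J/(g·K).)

c ≈ 0.278 J/(g·K)

m_s c (T_s − T_f) = m_oil c_oil (T_f − T_0):
458·c·(305 − 96.9) = 231·1.67·(96.9 − 28.2)
95310 c = 26502  ⇒  c ≈ 0.2781 J/(g·K)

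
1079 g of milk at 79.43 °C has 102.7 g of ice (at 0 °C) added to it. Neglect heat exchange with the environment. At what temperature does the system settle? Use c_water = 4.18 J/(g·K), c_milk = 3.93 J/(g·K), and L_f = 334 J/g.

Sum of m c ΔT and latent-heat terms is zero:
fusion: m_ice L_f = 102.7×334 = 34302
  meltwater 0→T: 102.7×4.18×T = 429.29 T
  milk cools: 1079×3.93×(T − 79.43) = 4240.5(T − 79.43)
4669.8 T = 336821 − 34302 = 302519
T ≈ 64.78 °C. Since T > 0 °C, the all-ice-melts assumption holds.

T_f ≈ 64.8 °C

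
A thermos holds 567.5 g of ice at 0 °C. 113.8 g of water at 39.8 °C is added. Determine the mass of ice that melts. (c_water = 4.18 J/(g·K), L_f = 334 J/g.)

Water can give up m c ΔT = 113.8×4.18×39.8 = 18932 J before reaching 0 °C.
Melting all 567.5 g of ice would need 567.5×334 = 189545 J.
That's not enough to melt it all — equilibrium is at 0 °C with ice remaining.
m_melt = 18932 / L_f = 56.68 g.

m_melted ≈ 56.7 g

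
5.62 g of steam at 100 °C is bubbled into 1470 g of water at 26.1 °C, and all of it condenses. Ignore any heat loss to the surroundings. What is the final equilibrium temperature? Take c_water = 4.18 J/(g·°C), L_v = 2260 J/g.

Energy balance with sensible and latent terms:
condense steam: −5.62×2260 = −12701
  condensate cools 100→T: 5.62×4.18×(T − 100) = 23.49(T − 100)
  water warms: 1470×4.18×(T − 26.1) = 6144.6(T − 26.1)
6168.1 T = 12701 + 2349.2 + 160374 = 175424
T ≈ 28.44 °C, under the boiling point, so the assumption holds.

T_f ≈ 28.4 °C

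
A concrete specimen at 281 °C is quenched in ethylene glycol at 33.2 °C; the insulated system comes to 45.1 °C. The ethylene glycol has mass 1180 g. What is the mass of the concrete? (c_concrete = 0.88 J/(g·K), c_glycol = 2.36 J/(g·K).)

m ≈ 160 g

Heat lost by the concrete = heat gained by the glycol:
m·0.88·(281 − 45.1) = 1180·2.36·(45.1 − 33.2)
207.59 m = 33139  ⇒  m ≈ 159.6 g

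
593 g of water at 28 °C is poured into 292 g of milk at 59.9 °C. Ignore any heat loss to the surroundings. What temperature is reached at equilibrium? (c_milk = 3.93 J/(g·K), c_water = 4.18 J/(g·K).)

T_f ≈ 38.1 °C

T_f is the heat-capacity-weighted average of the initial temperatures:
T_f = (1147.6*59.9 + 2478.7*28) / (1147.6 + 2478.7)
    = 138144 / 3626.3 ≈ 38.09 °C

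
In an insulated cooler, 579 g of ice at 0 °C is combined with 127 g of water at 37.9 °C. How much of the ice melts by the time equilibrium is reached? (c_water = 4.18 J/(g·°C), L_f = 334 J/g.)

Water can give up m c ΔT = 127×4.18×37.9 = 20120 J before reaching 0 °C.
Fully melting the ice requires m_ice L_f = 579×334 = 193386 J.
20120 J < 193386 J, so only part of the ice melts and the system sits at 0 °C.
m_melted×334 = 20120  ⇒  m_melted ≈ 60.24 g.

m_melted ≈ 60.2 g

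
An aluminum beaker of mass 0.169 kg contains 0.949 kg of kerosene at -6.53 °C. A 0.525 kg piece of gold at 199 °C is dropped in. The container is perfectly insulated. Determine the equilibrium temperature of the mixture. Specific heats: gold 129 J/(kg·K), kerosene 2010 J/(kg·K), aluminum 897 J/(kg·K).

T_f ≈ 0.0 °C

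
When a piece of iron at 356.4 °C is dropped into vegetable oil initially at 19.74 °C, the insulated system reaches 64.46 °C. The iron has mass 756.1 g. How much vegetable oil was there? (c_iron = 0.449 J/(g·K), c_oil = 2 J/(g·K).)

m ≈ 1110 g

Heat gained plus heat lost sum to zero:
756.1·0.449·(64.46 − 356.4) + m·2·(64.46 − 19.74) = 0
89.44 m = 99110
m = 99110/89.44 ≈ 1108 g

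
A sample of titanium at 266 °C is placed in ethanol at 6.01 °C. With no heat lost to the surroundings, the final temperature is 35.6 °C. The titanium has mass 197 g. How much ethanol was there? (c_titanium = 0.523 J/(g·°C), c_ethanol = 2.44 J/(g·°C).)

Heat lost by the titanium = heat gained by the ethanol:
197×0.523×(266 − 35.6) = m×2.44×(35.6 − 6.01)
72.2 m = 23738  ⇒  m ≈ 328.8 g

m ≈ 329 g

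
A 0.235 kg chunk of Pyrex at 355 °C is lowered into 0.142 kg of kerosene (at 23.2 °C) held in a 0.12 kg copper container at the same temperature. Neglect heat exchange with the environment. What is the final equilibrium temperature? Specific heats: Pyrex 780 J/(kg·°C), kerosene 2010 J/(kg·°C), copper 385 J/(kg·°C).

T_f ≈ 141.3 °C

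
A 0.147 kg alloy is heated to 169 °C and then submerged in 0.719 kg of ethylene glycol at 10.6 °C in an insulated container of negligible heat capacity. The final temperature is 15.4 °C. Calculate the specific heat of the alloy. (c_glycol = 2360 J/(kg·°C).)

c ≈ 361 J/(kg·°C)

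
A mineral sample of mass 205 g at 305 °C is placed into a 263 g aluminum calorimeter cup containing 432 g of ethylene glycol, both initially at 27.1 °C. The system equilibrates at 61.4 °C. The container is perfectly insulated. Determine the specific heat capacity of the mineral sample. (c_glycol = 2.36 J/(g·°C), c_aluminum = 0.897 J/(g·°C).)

Net heat exchanged in the isolated system is zero:
205×c×(61.4 − 305) + 432×2.36×(61.4 − 27.1) + 263×0.897×(61.4 − 27.1) = 0
-49938 c = -43061
c = -43061/-49938 ≈ 0.8623 J/(g·°C)

c ≈ 0.862 J/(g·°C)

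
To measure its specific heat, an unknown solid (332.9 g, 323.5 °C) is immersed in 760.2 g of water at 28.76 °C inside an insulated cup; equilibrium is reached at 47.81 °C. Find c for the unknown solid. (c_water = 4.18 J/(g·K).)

Heat lost by the unknown solid = heat gained by the water:
332.9×c×(323.5 − 47.81) = 760.2×4.18×(47.81 − 28.76)
91777 c = 60534  ⇒  c ≈ 0.6596 J/(g·K)

c ≈ 0.66 J/(g·K)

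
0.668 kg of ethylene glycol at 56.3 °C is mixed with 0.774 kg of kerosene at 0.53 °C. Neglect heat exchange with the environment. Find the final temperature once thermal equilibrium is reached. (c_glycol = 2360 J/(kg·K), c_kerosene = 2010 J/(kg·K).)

T_f ≈ 28.6 °C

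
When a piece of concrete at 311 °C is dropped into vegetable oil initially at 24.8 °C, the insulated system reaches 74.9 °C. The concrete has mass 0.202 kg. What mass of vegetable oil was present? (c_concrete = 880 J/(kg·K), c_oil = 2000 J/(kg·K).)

Heat lost by the concrete = heat gained by the oil:
0.202·880·(311 − 74.9) = m·2000·(74.9 − 24.8)
100200 m = 41969  ⇒  m ≈ 0.4189 kg

m ≈ 0.419 kg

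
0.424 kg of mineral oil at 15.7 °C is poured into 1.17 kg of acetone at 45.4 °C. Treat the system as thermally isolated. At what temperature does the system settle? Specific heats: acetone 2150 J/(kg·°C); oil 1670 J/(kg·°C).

T_f ≈ 38.9 °C

Conservation of energy gives ΣQ = 0:
1.17*2150*(T − 45.4) + 0.424*1670*(T − 15.7) = 0
(2515.5 + 708.08) T = 2515.5*45.4 + 708.08*15.7
T ≈ 38.88 °C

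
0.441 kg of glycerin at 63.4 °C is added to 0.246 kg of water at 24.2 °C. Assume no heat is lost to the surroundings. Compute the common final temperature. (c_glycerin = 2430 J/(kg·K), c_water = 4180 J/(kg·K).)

T_f ≈ 44.2 °C

Net heat exchanged in the isolated system is zero:
0.441·2430·(T − 63.4) + 0.246·4180·(T − 24.2) = 0
(1071.6 + 1028.3) T = 1071.6·63.4 + 1028.3·24.2
T ≈ 44.20 °C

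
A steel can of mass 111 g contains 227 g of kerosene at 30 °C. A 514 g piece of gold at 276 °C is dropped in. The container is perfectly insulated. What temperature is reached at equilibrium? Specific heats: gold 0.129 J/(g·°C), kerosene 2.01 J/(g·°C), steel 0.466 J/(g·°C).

T_f ≈ 58.4 °C

Setting the total heat transfer to zero:
514·0.129·(T − 276) + 227·2.01·(T − 30) + 111·0.466·(T − 30) = 0
574.3 T = 33540
T = 33540/574.3 ≈ 58.40 °C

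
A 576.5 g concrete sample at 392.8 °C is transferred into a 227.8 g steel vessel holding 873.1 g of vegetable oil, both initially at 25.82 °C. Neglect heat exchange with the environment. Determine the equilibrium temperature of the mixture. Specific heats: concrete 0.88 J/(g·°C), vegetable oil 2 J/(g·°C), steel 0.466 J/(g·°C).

T_f ≈ 104.7 °C

Taking heat into each body as positive, Σ m c ΔT = 0:
576.5*0.88*(T − 392.8) + 873.1*2*(T − 25.82) + 227.8*0.466*(T − 25.82) = 0
2359.7 T = 247103
T ≈ 104.72 °C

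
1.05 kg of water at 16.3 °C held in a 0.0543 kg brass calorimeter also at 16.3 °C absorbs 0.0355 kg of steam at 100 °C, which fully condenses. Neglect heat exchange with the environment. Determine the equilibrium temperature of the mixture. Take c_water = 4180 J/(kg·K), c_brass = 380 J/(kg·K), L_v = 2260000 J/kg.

T_f ≈ 36.6 °C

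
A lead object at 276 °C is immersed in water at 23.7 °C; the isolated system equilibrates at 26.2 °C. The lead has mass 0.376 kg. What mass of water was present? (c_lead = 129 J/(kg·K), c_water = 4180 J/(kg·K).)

Energy conservation, ΣQ = 0:
0.376·129·(26.2 − 276) + m·4180·(26.2 − 23.7) = 0
10450 m = 12116
m = 12116/10450 ≈ 1.159 kg

m ≈ 1.16 kg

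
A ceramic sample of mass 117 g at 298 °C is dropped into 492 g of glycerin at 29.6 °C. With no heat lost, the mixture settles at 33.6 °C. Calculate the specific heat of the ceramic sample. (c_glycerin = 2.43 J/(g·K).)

c ≈ 0.155 J/(g·K)

m_s c (T_s − T_f) = m_glycerin c_glycerin (T_f − T_0):
117·c·(298 − 33.6) = 492·2.43·(33.6 − 29.6)
30935 c = 4782.2  ⇒  c ≈ 0.1546 J/(g·K)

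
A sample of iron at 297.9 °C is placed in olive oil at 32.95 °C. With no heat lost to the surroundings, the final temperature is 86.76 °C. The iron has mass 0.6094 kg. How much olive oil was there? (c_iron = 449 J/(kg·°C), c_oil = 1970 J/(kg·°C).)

m ≈ 0.545 kg

Net heat exchanged in the isolated system is zero:
0.6094·449·(86.76 − 297.9) + m·1970·(86.76 − 32.95) = 0
106006 m = 57772
m = 57772/106006 ≈ 0.545 kg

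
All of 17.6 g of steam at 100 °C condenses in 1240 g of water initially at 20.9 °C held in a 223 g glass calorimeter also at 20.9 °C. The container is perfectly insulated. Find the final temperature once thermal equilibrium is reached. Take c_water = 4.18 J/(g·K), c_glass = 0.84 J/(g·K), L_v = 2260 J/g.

T_f ≈ 29.3 °C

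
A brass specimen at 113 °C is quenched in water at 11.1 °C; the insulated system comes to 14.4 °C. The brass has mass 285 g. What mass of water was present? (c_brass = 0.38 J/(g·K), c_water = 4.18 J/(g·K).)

Heat lost by the brass = heat gained by the water:
285·0.38·(113 − 14.4) = m·4.18·(14.4 − 11.1)
13.79 m = 10678  ⇒  m ≈ 774.1 g

m ≈ 774 g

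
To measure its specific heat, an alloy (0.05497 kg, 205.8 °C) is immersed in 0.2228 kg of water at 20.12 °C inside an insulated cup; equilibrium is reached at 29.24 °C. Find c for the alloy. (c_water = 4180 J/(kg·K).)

c ≈ 875 J/(kg·K)

Heat lost by the alloy = heat gained by the water:
0.05497×c×(205.8 − 29.24) = 0.2228×4180×(29.24 − 20.12)
9.706 c = 8493.5  ⇒  c ≈ 875.1 J/(kg·K)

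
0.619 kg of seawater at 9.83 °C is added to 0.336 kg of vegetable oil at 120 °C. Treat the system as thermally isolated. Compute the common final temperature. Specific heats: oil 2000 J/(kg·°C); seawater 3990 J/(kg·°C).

T_f ≈ 33.4 °C

T_f = Σ m_i c_i T_i / Σ m_i c_i:
T_f = (672×120 + 2469.8×9.83) / (672 + 2469.8)
    = 104918 / 3141.8 ≈ 33.39 °C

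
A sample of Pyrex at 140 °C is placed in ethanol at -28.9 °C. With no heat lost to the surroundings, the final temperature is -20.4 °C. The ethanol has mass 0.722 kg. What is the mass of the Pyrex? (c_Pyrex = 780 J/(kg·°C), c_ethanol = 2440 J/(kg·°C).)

m ≈ 0.12 kg

Setting the total heat transfer to zero:
m·780·(-20.4 − 140) + 0.722·2440·(-20.4 − (-28.9)) = 0
-125112 m = -14974
m = -14974/-125112 ≈ 0.1197 kg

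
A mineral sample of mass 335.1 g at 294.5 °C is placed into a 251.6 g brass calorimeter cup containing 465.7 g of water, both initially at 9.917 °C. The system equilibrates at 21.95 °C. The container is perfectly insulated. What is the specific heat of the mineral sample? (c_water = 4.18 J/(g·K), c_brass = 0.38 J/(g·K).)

Heat gained plus heat lost sum to zero:
335.1×c×(21.95 − 294.5) + 465.7×4.18×(21.95 − 9.917) + 251.6×0.38×(21.95 − 9.917) = 0
-91332 c = -24574
c = -24574/-91332 ≈ 0.2691 J/(g·K)

c ≈ 0.269 J/(g·K)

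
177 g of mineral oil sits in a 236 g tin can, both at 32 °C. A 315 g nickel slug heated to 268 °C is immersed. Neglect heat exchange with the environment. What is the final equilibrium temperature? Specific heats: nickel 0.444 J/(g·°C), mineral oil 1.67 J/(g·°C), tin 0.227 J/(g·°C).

Heat gained plus heat lost sum to zero:
315·0.444·(T − 268) + 177·1.67·(T − 32) + 236·0.227·(T − 32) = 0
139.86(T − 268) + 295.59(T − 32) + 53.57(T − 32) = 0
(139.86 + 295.59 + 53.57) T = 139.86·268 + 295.59·32 + 53.57·32
T = 48656/489.02 ≈ 99.50 °C

T_f ≈ 99.5 °C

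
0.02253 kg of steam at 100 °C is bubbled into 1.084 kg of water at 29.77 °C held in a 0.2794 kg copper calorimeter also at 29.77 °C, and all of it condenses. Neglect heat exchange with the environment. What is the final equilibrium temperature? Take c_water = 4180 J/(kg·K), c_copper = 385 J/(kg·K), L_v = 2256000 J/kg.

T_f ≈ 41.9 °C

Setting the total heat transfer to zero:
latent heat released on condensation: 0.02253×2256000 = 50828; condensate cools 100→T: 0.02253×4180×(T − 100) = 94.18(T − 100); original water: 4531.1(T − 29.77); cup: 107.57(T − 29.77)
4732.9 T = 50828 + 9417.5 + 138094 = 198339
T ≈ 41.91 °C (< 100 °C, so full condensation is consistent).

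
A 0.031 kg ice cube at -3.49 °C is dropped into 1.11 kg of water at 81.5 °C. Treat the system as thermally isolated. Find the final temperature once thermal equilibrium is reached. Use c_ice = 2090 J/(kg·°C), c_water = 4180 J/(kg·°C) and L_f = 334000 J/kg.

T_f ≈ 77.1 °C

Energy conservation, ΣQ = 0:
warm ice to 0 °C: 0.031×2090×(0 − (-3.49)) = 226.12; latent heat to melt: 0.031×334000 = 10354; warm the meltwater: 129.58 T; water cools: 1.11×4180×(T − 81.5) = 4639.8(T − 81.5)
4769.4 T = 378144 − 10580 = 367564
T ≈ 77.07 °C — above 0 °C, consistent with complete melting.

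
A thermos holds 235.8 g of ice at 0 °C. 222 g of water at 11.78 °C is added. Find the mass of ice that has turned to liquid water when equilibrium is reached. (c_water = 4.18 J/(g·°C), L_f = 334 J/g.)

Heat available from the water dropping to 0 °C: 222·4.18·11.78 = 10931 J.
To melt every bit of ice: 235.8·334 = 78757 J.
Since 10931 < 78757 J, not all the ice melts; equilibrium is at 0 °C.
m_melt = 10931 / L_f = 32.73 g.

m_melted ≈ 32.7 g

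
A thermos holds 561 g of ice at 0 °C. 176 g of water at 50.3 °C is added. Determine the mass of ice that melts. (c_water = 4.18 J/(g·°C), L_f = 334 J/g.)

Heat available from the water dropping to 0 °C: 176·4.18·50.3 = 37005 J.
To melt every bit of ice: 561·334 = 187374 J.
37005 J < 187374 J, so only part of the ice melts and the system sits at 0 °C.
Mass melted = 37005/334 ≈ 110.8 g.

m_melted ≈ 111 g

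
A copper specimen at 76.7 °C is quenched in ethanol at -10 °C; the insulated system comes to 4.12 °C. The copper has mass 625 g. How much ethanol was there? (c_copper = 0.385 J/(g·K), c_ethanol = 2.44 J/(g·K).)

m ≈ 507 g

Net heat exchanged in the isolated system is zero:
625×0.385×(4.12 − 76.7) + m×2.44×(4.12 − (-10)) = 0
34.45 m = 17465
m = 17465/34.45 ≈ 506.9 g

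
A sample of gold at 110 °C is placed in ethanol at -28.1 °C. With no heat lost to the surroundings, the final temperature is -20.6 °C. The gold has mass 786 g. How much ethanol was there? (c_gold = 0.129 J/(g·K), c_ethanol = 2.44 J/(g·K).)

m ≈ 724 g

Setting the total heat transfer to zero:
786·0.129·(-20.6 − 110) + m·2.44·(-20.6 − (-28.1)) = 0
18.3 m = 13242
m = 13242/18.3 ≈ 723.6 g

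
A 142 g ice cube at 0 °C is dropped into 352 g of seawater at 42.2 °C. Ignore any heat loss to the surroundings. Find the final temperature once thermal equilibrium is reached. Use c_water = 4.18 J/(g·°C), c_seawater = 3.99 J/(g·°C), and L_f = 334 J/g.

T_f ≈ 5.9 °C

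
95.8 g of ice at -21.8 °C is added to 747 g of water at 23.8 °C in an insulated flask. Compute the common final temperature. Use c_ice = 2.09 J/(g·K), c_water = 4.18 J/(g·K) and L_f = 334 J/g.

T_f ≈ 10.8 °C

Let T be the final temperature. ΣQ_i = 0:
warm ice to 0 °C: 95.8×2.09×(0 − (-21.8)) = 4364.8
  latent heat to melt: 95.8×334 = 31997
  warm the meltwater: 400.44 T
  water: 3122.5(T − 23.8)
3522.9 T = 74315 − 36362 = 37953
T ≈ 10.77 °C. Since T > 0 °C, the all-ice-melts assumption holds.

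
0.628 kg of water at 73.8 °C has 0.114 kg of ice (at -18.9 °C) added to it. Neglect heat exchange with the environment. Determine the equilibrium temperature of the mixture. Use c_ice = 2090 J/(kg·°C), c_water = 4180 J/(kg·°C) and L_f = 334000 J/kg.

T_f ≈ 48.7 °C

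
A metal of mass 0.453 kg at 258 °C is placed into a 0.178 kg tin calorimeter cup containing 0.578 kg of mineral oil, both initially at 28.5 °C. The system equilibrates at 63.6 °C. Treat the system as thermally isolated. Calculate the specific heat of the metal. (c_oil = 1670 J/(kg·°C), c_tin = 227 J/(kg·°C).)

c ≈ 401 J/(kg·°C)

Net heat exchanged in the isolated system is zero:
0.453·c·(63.6 − 258) + 0.578·1670·(63.6 − 28.5) + 0.178·227·(63.6 − 28.5) = 0
-88.06 c = -35299
c = -35299/-88.06 ≈ 400.8 J/(kg·°C)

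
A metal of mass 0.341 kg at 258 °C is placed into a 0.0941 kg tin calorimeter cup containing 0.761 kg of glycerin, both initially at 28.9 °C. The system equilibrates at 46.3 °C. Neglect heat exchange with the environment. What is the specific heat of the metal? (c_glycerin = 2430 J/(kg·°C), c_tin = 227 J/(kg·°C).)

c ≈ 451 J/(kg·°C)

Setting the total heat transfer to zero:
0.341·c·(46.3 − 258) + 0.761·2430·(46.3 − 28.9) + 0.0941·227·(46.3 − 28.9) = 0
-72.19 c = -32548
c = -32548/-72.19 ≈ 450.9 J/(kg·°C)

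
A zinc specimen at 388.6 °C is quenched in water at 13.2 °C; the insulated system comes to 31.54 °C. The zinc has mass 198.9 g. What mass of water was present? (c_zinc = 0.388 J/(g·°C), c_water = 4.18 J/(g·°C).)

Heat gained plus heat lost sum to zero:
198.9·0.388·(31.54 − 388.6) + m·4.18·(31.54 − 13.2) = 0
76.66 m = 27555
m = 27555/76.66 ≈ 359.4 g

m ≈ 359 g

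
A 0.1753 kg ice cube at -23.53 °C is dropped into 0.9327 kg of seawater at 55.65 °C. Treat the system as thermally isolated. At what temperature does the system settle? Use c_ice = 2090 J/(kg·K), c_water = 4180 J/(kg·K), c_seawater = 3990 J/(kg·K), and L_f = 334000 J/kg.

Heat gained plus heat lost sum to zero:
warm ice to 0 °C: 0.1753·2090·(0 − (-23.53)) = 8620.9
  latent heat to melt: 0.1753·334000 = 58550
  meltwater 0→T: 0.1753·4180·T = 732.75 T
  seawater: 3721.5(T − 55.65)
4454.2 T = 207100 − 67171 = 139929
T ≈ 31.41 °C (positive, so assuming full melt was valid).

T_f ≈ 31.4 °C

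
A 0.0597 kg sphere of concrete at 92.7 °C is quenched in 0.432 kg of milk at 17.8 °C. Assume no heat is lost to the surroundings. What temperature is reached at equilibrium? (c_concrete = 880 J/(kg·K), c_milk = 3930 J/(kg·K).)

T_f ≈ 20.0 °C

Energy conservation, ΣQ = 0:
0.0597*880*(T − 92.7) + 0.432*3930*(T − 17.8) = 0
1750.3 T = 35090
T = 35090 / 1750.3 = 20 °C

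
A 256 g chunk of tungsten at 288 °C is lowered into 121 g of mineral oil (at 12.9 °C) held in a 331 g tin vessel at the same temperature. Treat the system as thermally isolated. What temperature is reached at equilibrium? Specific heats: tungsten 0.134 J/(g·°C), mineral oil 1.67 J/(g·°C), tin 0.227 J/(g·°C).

T_f ≈ 43.2 °C

With ΣQ=0 the equilibrium temperature is the m·c-weighted mean:
T_f = (34.3×288 + 202.07×12.9 + 75.14×12.9) / (34.3 + 202.07 + 75.14)
    = 13456 / 311.51 ≈ 43.19 °C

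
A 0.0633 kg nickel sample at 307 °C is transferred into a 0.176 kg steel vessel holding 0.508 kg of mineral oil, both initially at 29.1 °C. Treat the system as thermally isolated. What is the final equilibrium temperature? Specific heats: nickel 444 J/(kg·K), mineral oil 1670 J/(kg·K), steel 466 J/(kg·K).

T_f ≈ 37.2 °C

Let T be the final temperature. ΣQ_i = 0:
0.0633·444·(T − 307) + 0.508·1670·(T − 29.1) + 0.176·466·(T − 29.1) = 0
(28.11 + 848.36 + 82.02) T = 28.11·307 + 848.36·29.1 + 82.02·29.1
T ≈ 37.25 °C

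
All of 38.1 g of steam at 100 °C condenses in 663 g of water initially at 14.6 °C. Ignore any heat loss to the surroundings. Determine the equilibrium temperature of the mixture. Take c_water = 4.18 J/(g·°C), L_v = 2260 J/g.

Sum of m c ΔT and latent-heat terms is zero:
condense steam: −38.1×2260 = −86106; condensate cools 100→T: 38.1×4.18×(T − 100) = 159.26(T − 100); original water: 2771.3(T − 14.6)
2930.6 T = 86106 + 15926 + 40462 = 142493
T ≈ 48.62 °C (< 100 °C, so full condensation is consistent).

T_f ≈ 48.6 °C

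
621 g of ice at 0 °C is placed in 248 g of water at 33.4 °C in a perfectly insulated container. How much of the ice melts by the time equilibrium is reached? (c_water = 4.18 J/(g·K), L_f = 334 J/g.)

Cooling the water to 0 °C releases 248×4.18×33.4 = 34624 J.
Fully melting the ice requires m_ice L_f = 621×334 = 207414 J.
34624 J < 207414 J, so only part of the ice melts and the system sits at 0 °C.
m_melt = 34624 / L_f = 103.7 g.

m_melted ≈ 104 g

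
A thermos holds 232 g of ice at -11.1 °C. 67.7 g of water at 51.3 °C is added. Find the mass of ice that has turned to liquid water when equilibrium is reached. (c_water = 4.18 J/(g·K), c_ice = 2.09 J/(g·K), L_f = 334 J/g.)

m_melted ≈ 27.4 g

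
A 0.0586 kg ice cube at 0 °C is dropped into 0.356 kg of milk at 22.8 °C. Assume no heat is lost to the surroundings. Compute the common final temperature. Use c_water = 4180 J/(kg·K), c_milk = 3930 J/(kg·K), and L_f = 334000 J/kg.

T_f ≈ 7.5 °C

Energy balance with sensible and latent terms:
fusion: m_ice L_f = 0.0586×334000 = 19572; warm the meltwater: 244.95 T; milk: 1399.1(T − 22.8)
1644 T = 31899 − 19572 = 12327
T ≈ 7.50 °C — above 0 °C, consistent with complete melting.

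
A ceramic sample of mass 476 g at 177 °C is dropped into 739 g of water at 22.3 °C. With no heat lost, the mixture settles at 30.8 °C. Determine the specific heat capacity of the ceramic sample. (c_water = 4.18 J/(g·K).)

c ≈ 0.377 J/(g·K)

m_s c (T_s − T_f) = m_water c_water (T_f − T_0):
476×c×(177 − 30.8) = 739×4.18×(30.8 − 22.3)
69591 c = 26257  ⇒  c ≈ 0.3773 J/(g·K)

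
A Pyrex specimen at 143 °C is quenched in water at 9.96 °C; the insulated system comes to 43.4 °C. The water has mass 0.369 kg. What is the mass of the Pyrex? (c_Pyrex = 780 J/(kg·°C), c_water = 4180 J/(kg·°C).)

Heat lost by the Pyrex = heat gained by the water:
m×780×(143 − 43.4) = 0.369×4180×(43.4 − 9.96)
77688 m = 51579  ⇒  m ≈ 0.6639 kg

m ≈ 0.664 kg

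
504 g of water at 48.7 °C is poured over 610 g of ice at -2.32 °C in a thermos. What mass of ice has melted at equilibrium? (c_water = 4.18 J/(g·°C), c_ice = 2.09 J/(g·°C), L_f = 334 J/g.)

m_melted ≈ 298 g

Water can give up m c ΔT = 504·4.18·48.7 = 102597 J before reaching 0 °C.
Of that, 610·2.09·2.32 = 2957.8 J goes to bring the ice to 0 °C, leaving 99639 J.
Melting all 610 g of ice would need 610·334 = 203740 J.
That's not enough to melt it all — equilibrium is at 0 °C with ice remaining.
Mass melted = 99639/334 ≈ 298.3 g.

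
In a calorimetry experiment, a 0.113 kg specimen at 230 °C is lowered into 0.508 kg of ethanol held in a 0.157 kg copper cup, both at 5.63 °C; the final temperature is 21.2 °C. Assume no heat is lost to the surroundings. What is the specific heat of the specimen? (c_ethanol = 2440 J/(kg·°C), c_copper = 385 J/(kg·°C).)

c ≈ 858 J/(kg·°C)

Conservation of energy gives ΣQ = 0:
0.113×c×(21.2 − 230) + 0.508×2440×(21.2 − 5.63) + 0.157×385×(21.2 − 5.63) = 0
-23.59 c = -20240
c = -20240/-23.59 ≈ 857.8 J/(kg·°C)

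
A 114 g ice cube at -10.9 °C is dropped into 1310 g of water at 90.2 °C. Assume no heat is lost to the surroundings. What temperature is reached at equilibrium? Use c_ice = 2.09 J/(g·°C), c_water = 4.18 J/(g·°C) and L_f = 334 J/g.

T_f ≈ 76.1 °C

Energy conservation, ΣQ = 0:
ice -10.9→0 °C: 114·2.09·10.9 = 2597; fusion: m_ice L_f = 114·334 = 38076; meltwater 0→T: 114·4.18·T = 476.52 T; water: 5475.8(T − 90.2)
5952.3 T = 493917 − 40673 = 453244
T ≈ 76.15 °C — above 0 °C, consistent with complete melting.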